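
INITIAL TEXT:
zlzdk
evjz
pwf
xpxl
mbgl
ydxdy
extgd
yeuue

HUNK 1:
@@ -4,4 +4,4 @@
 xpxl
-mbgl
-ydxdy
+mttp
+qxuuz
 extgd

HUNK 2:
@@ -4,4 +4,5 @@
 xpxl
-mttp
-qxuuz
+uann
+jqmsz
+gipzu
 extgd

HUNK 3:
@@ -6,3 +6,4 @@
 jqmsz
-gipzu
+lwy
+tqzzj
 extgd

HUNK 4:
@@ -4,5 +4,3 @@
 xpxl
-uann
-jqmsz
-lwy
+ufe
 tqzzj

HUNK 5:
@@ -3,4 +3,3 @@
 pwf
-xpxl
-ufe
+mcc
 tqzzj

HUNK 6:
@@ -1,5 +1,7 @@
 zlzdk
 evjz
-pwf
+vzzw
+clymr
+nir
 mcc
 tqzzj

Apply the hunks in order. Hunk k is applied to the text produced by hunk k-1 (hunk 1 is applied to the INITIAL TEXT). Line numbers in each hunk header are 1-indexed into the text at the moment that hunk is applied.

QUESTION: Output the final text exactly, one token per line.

Hunk 1: at line 4 remove [mbgl,ydxdy] add [mttp,qxuuz] -> 8 lines: zlzdk evjz pwf xpxl mttp qxuuz extgd yeuue
Hunk 2: at line 4 remove [mttp,qxuuz] add [uann,jqmsz,gipzu] -> 9 lines: zlzdk evjz pwf xpxl uann jqmsz gipzu extgd yeuue
Hunk 3: at line 6 remove [gipzu] add [lwy,tqzzj] -> 10 lines: zlzdk evjz pwf xpxl uann jqmsz lwy tqzzj extgd yeuue
Hunk 4: at line 4 remove [uann,jqmsz,lwy] add [ufe] -> 8 lines: zlzdk evjz pwf xpxl ufe tqzzj extgd yeuue
Hunk 5: at line 3 remove [xpxl,ufe] add [mcc] -> 7 lines: zlzdk evjz pwf mcc tqzzj extgd yeuue
Hunk 6: at line 1 remove [pwf] add [vzzw,clymr,nir] -> 9 lines: zlzdk evjz vzzw clymr nir mcc tqzzj extgd yeuue

Answer: zlzdk
evjz
vzzw
clymr
nir
mcc
tqzzj
extgd
yeuue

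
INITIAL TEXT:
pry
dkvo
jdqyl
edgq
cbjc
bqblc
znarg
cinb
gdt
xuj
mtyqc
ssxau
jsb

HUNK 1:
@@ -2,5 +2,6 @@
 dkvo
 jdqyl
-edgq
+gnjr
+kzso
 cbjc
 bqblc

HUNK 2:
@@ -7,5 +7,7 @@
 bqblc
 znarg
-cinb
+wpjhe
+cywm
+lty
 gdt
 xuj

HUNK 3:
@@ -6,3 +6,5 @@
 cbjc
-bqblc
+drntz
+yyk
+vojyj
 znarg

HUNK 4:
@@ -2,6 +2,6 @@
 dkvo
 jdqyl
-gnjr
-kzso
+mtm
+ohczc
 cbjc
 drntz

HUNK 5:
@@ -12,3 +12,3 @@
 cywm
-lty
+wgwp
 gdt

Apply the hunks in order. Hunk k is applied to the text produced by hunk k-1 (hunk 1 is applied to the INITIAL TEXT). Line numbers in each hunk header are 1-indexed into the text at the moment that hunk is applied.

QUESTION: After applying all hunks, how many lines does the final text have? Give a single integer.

Hunk 1: at line 2 remove [edgq] add [gnjr,kzso] -> 14 lines: pry dkvo jdqyl gnjr kzso cbjc bqblc znarg cinb gdt xuj mtyqc ssxau jsb
Hunk 2: at line 7 remove [cinb] add [wpjhe,cywm,lty] -> 16 lines: pry dkvo jdqyl gnjr kzso cbjc bqblc znarg wpjhe cywm lty gdt xuj mtyqc ssxau jsb
Hunk 3: at line 6 remove [bqblc] add [drntz,yyk,vojyj] -> 18 lines: pry dkvo jdqyl gnjr kzso cbjc drntz yyk vojyj znarg wpjhe cywm lty gdt xuj mtyqc ssxau jsb
Hunk 4: at line 2 remove [gnjr,kzso] add [mtm,ohczc] -> 18 lines: pry dkvo jdqyl mtm ohczc cbjc drntz yyk vojyj znarg wpjhe cywm lty gdt xuj mtyqc ssxau jsb
Hunk 5: at line 12 remove [lty] add [wgwp] -> 18 lines: pry dkvo jdqyl mtm ohczc cbjc drntz yyk vojyj znarg wpjhe cywm wgwp gdt xuj mtyqc ssxau jsb
Final line count: 18

Answer: 18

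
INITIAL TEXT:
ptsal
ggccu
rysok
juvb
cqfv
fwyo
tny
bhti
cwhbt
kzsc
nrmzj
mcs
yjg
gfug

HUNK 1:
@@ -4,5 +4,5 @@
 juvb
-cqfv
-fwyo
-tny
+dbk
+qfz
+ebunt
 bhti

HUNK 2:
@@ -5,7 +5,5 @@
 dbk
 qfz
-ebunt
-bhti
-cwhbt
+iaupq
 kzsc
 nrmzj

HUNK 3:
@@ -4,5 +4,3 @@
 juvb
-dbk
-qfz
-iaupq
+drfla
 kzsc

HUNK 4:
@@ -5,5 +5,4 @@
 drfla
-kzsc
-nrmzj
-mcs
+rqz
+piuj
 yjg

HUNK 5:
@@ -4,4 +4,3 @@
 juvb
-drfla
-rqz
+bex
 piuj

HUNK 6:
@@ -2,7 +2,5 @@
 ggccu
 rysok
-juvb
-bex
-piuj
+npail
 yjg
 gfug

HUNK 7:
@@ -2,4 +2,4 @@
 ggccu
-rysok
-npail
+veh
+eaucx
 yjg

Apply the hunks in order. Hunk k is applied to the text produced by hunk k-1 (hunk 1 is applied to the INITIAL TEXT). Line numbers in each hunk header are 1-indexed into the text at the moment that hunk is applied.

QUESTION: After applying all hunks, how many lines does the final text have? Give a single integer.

Hunk 1: at line 4 remove [cqfv,fwyo,tny] add [dbk,qfz,ebunt] -> 14 lines: ptsal ggccu rysok juvb dbk qfz ebunt bhti cwhbt kzsc nrmzj mcs yjg gfug
Hunk 2: at line 5 remove [ebunt,bhti,cwhbt] add [iaupq] -> 12 lines: ptsal ggccu rysok juvb dbk qfz iaupq kzsc nrmzj mcs yjg gfug
Hunk 3: at line 4 remove [dbk,qfz,iaupq] add [drfla] -> 10 lines: ptsal ggccu rysok juvb drfla kzsc nrmzj mcs yjg gfug
Hunk 4: at line 5 remove [kzsc,nrmzj,mcs] add [rqz,piuj] -> 9 lines: ptsal ggccu rysok juvb drfla rqz piuj yjg gfug
Hunk 5: at line 4 remove [drfla,rqz] add [bex] -> 8 lines: ptsal ggccu rysok juvb bex piuj yjg gfug
Hunk 6: at line 2 remove [juvb,bex,piuj] add [npail] -> 6 lines: ptsal ggccu rysok npail yjg gfug
Hunk 7: at line 2 remove [rysok,npail] add [veh,eaucx] -> 6 lines: ptsal ggccu veh eaucx yjg gfug
Final line count: 6

Answer: 6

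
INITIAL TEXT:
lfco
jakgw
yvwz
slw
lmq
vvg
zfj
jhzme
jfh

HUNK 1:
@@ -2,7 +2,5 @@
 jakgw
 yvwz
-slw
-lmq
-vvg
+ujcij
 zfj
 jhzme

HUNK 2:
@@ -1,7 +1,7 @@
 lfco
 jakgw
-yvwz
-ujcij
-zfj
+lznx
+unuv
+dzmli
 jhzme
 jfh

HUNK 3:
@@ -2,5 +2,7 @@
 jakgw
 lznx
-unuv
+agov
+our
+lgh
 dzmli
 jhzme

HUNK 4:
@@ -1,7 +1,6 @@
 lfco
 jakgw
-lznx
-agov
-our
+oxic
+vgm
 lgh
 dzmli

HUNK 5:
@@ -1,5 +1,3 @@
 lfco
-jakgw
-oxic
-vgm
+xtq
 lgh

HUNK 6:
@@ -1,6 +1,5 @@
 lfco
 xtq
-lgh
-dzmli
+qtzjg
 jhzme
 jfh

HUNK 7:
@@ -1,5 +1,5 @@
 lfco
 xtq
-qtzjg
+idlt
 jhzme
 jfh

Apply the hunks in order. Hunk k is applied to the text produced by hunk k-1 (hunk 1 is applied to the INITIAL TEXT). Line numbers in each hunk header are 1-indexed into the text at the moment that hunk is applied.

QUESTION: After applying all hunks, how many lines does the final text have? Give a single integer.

Hunk 1: at line 2 remove [slw,lmq,vvg] add [ujcij] -> 7 lines: lfco jakgw yvwz ujcij zfj jhzme jfh
Hunk 2: at line 1 remove [yvwz,ujcij,zfj] add [lznx,unuv,dzmli] -> 7 lines: lfco jakgw lznx unuv dzmli jhzme jfh
Hunk 3: at line 2 remove [unuv] add [agov,our,lgh] -> 9 lines: lfco jakgw lznx agov our lgh dzmli jhzme jfh
Hunk 4: at line 1 remove [lznx,agov,our] add [oxic,vgm] -> 8 lines: lfco jakgw oxic vgm lgh dzmli jhzme jfh
Hunk 5: at line 1 remove [jakgw,oxic,vgm] add [xtq] -> 6 lines: lfco xtq lgh dzmli jhzme jfh
Hunk 6: at line 1 remove [lgh,dzmli] add [qtzjg] -> 5 lines: lfco xtq qtzjg jhzme jfh
Hunk 7: at line 1 remove [qtzjg] add [idlt] -> 5 lines: lfco xtq idlt jhzme jfh
Final line count: 5

Answer: 5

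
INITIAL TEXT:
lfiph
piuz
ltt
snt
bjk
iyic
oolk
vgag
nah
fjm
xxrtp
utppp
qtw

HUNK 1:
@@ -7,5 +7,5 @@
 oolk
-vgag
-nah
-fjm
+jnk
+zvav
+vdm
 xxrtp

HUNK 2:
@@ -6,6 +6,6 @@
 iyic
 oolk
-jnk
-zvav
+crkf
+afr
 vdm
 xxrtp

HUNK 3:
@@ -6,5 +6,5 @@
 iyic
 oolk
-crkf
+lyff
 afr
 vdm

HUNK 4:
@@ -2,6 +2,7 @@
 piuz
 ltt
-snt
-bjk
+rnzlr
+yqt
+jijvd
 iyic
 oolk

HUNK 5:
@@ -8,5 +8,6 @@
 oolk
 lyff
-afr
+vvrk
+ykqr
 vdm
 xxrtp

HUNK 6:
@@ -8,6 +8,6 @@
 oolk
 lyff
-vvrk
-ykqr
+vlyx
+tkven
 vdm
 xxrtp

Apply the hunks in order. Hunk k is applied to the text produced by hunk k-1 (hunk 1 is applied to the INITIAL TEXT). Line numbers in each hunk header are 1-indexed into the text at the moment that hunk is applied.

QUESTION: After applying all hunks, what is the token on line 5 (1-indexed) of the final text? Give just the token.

Answer: yqt

Derivation:
Hunk 1: at line 7 remove [vgag,nah,fjm] add [jnk,zvav,vdm] -> 13 lines: lfiph piuz ltt snt bjk iyic oolk jnk zvav vdm xxrtp utppp qtw
Hunk 2: at line 6 remove [jnk,zvav] add [crkf,afr] -> 13 lines: lfiph piuz ltt snt bjk iyic oolk crkf afr vdm xxrtp utppp qtw
Hunk 3: at line 6 remove [crkf] add [lyff] -> 13 lines: lfiph piuz ltt snt bjk iyic oolk lyff afr vdm xxrtp utppp qtw
Hunk 4: at line 2 remove [snt,bjk] add [rnzlr,yqt,jijvd] -> 14 lines: lfiph piuz ltt rnzlr yqt jijvd iyic oolk lyff afr vdm xxrtp utppp qtw
Hunk 5: at line 8 remove [afr] add [vvrk,ykqr] -> 15 lines: lfiph piuz ltt rnzlr yqt jijvd iyic oolk lyff vvrk ykqr vdm xxrtp utppp qtw
Hunk 6: at line 8 remove [vvrk,ykqr] add [vlyx,tkven] -> 15 lines: lfiph piuz ltt rnzlr yqt jijvd iyic oolk lyff vlyx tkven vdm xxrtp utppp qtw
Final line 5: yqt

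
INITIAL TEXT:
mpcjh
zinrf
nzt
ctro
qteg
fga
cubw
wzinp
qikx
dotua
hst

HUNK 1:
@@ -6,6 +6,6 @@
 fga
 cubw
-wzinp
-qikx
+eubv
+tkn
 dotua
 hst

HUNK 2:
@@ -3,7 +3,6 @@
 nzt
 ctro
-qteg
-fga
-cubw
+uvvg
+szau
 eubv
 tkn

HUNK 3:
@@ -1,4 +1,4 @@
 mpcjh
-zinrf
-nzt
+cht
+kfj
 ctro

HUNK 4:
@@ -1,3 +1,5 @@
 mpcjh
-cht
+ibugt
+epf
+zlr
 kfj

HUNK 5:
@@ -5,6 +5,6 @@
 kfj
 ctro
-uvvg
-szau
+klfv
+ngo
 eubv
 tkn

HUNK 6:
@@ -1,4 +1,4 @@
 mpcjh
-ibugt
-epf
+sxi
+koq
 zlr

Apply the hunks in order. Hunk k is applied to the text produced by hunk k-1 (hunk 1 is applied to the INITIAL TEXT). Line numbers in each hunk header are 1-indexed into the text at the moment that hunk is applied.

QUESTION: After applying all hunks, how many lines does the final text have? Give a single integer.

Hunk 1: at line 6 remove [wzinp,qikx] add [eubv,tkn] -> 11 lines: mpcjh zinrf nzt ctro qteg fga cubw eubv tkn dotua hst
Hunk 2: at line 3 remove [qteg,fga,cubw] add [uvvg,szau] -> 10 lines: mpcjh zinrf nzt ctro uvvg szau eubv tkn dotua hst
Hunk 3: at line 1 remove [zinrf,nzt] add [cht,kfj] -> 10 lines: mpcjh cht kfj ctro uvvg szau eubv tkn dotua hst
Hunk 4: at line 1 remove [cht] add [ibugt,epf,zlr] -> 12 lines: mpcjh ibugt epf zlr kfj ctro uvvg szau eubv tkn dotua hst
Hunk 5: at line 5 remove [uvvg,szau] add [klfv,ngo] -> 12 lines: mpcjh ibugt epf zlr kfj ctro klfv ngo eubv tkn dotua hst
Hunk 6: at line 1 remove [ibugt,epf] add [sxi,koq] -> 12 lines: mpcjh sxi koq zlr kfj ctro klfv ngo eubv tkn dotua hst
Final line count: 12

Answer: 12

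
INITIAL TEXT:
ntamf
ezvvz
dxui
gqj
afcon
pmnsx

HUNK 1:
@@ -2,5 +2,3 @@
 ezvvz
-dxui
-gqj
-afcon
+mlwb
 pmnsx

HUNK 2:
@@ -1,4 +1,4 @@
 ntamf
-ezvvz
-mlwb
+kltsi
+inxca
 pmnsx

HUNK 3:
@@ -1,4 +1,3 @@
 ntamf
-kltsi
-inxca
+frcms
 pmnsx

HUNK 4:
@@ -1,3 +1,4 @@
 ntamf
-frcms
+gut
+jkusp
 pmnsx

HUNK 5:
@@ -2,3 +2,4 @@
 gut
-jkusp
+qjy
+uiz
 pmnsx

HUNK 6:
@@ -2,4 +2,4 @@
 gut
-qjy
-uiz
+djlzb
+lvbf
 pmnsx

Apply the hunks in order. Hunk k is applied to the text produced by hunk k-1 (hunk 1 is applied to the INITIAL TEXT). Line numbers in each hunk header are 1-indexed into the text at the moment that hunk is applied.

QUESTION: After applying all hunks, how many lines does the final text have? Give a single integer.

Hunk 1: at line 2 remove [dxui,gqj,afcon] add [mlwb] -> 4 lines: ntamf ezvvz mlwb pmnsx
Hunk 2: at line 1 remove [ezvvz,mlwb] add [kltsi,inxca] -> 4 lines: ntamf kltsi inxca pmnsx
Hunk 3: at line 1 remove [kltsi,inxca] add [frcms] -> 3 lines: ntamf frcms pmnsx
Hunk 4: at line 1 remove [frcms] add [gut,jkusp] -> 4 lines: ntamf gut jkusp pmnsx
Hunk 5: at line 2 remove [jkusp] add [qjy,uiz] -> 5 lines: ntamf gut qjy uiz pmnsx
Hunk 6: at line 2 remove [qjy,uiz] add [djlzb,lvbf] -> 5 lines: ntamf gut djlzb lvbf pmnsx
Final line count: 5

Answer: 5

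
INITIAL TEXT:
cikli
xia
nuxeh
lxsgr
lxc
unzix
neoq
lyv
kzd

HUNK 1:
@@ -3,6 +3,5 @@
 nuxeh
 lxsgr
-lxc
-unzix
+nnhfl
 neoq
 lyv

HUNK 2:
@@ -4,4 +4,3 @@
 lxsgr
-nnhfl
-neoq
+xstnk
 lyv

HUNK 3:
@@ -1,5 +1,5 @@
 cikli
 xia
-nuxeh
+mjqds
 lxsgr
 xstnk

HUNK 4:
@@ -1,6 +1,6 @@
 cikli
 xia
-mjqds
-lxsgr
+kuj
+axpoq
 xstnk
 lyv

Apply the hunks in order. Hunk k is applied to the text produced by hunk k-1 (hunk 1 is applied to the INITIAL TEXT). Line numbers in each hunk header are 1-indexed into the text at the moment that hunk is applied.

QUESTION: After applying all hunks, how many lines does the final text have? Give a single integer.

Answer: 7

Derivation:
Hunk 1: at line 3 remove [lxc,unzix] add [nnhfl] -> 8 lines: cikli xia nuxeh lxsgr nnhfl neoq lyv kzd
Hunk 2: at line 4 remove [nnhfl,neoq] add [xstnk] -> 7 lines: cikli xia nuxeh lxsgr xstnk lyv kzd
Hunk 3: at line 1 remove [nuxeh] add [mjqds] -> 7 lines: cikli xia mjqds lxsgr xstnk lyv kzd
Hunk 4: at line 1 remove [mjqds,lxsgr] add [kuj,axpoq] -> 7 lines: cikli xia kuj axpoq xstnk lyv kzd
Final line count: 7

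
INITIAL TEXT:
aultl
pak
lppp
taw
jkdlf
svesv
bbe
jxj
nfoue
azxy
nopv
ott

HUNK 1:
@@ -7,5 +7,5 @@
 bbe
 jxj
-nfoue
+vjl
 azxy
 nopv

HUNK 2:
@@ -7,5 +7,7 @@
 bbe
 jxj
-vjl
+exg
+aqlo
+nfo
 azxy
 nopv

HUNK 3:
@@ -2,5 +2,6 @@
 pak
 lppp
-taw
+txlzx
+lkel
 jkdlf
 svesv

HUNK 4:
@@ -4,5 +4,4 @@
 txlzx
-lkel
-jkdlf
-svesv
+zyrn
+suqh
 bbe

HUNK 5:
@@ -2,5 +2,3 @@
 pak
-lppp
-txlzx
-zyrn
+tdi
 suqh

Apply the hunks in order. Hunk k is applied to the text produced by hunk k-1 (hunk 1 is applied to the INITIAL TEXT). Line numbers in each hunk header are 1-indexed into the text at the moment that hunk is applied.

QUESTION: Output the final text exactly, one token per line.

Answer: aultl
pak
tdi
suqh
bbe
jxj
exg
aqlo
nfo
azxy
nopv
ott

Derivation:
Hunk 1: at line 7 remove [nfoue] add [vjl] -> 12 lines: aultl pak lppp taw jkdlf svesv bbe jxj vjl azxy nopv ott
Hunk 2: at line 7 remove [vjl] add [exg,aqlo,nfo] -> 14 lines: aultl pak lppp taw jkdlf svesv bbe jxj exg aqlo nfo azxy nopv ott
Hunk 3: at line 2 remove [taw] add [txlzx,lkel] -> 15 lines: aultl pak lppp txlzx lkel jkdlf svesv bbe jxj exg aqlo nfo azxy nopv ott
Hunk 4: at line 4 remove [lkel,jkdlf,svesv] add [zyrn,suqh] -> 14 lines: aultl pak lppp txlzx zyrn suqh bbe jxj exg aqlo nfo azxy nopv ott
Hunk 5: at line 2 remove [lppp,txlzx,zyrn] add [tdi] -> 12 lines: aultl pak tdi suqh bbe jxj exg aqlo nfo azxy nopv ott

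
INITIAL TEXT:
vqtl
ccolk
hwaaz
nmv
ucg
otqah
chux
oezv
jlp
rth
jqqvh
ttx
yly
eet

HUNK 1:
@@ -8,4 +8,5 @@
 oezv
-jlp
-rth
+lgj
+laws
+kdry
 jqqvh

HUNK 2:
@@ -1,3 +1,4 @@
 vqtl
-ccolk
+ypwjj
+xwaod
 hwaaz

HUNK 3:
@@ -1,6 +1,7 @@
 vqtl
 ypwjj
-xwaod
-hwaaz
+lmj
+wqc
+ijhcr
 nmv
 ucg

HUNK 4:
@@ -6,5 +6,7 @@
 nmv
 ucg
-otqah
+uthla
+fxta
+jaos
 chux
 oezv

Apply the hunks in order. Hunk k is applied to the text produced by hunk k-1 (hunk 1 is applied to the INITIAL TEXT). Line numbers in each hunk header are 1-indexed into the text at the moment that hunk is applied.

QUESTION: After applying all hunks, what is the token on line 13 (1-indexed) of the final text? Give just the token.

Answer: lgj

Derivation:
Hunk 1: at line 8 remove [jlp,rth] add [lgj,laws,kdry] -> 15 lines: vqtl ccolk hwaaz nmv ucg otqah chux oezv lgj laws kdry jqqvh ttx yly eet
Hunk 2: at line 1 remove [ccolk] add [ypwjj,xwaod] -> 16 lines: vqtl ypwjj xwaod hwaaz nmv ucg otqah chux oezv lgj laws kdry jqqvh ttx yly eet
Hunk 3: at line 1 remove [xwaod,hwaaz] add [lmj,wqc,ijhcr] -> 17 lines: vqtl ypwjj lmj wqc ijhcr nmv ucg otqah chux oezv lgj laws kdry jqqvh ttx yly eet
Hunk 4: at line 6 remove [otqah] add [uthla,fxta,jaos] -> 19 lines: vqtl ypwjj lmj wqc ijhcr nmv ucg uthla fxta jaos chux oezv lgj laws kdry jqqvh ttx yly eet
Final line 13: lgj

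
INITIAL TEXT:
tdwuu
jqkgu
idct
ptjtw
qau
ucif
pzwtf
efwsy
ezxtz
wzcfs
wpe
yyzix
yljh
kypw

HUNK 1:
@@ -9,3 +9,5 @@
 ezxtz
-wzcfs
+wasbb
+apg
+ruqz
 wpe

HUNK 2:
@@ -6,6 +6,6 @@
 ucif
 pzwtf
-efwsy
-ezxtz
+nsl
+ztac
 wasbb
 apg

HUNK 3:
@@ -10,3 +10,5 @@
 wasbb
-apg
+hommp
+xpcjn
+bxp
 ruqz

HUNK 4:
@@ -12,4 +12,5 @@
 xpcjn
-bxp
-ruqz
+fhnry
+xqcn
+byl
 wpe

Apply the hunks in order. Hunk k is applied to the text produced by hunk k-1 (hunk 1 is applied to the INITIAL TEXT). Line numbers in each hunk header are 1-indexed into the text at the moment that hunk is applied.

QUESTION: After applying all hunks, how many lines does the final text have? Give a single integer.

Hunk 1: at line 9 remove [wzcfs] add [wasbb,apg,ruqz] -> 16 lines: tdwuu jqkgu idct ptjtw qau ucif pzwtf efwsy ezxtz wasbb apg ruqz wpe yyzix yljh kypw
Hunk 2: at line 6 remove [efwsy,ezxtz] add [nsl,ztac] -> 16 lines: tdwuu jqkgu idct ptjtw qau ucif pzwtf nsl ztac wasbb apg ruqz wpe yyzix yljh kypw
Hunk 3: at line 10 remove [apg] add [hommp,xpcjn,bxp] -> 18 lines: tdwuu jqkgu idct ptjtw qau ucif pzwtf nsl ztac wasbb hommp xpcjn bxp ruqz wpe yyzix yljh kypw
Hunk 4: at line 12 remove [bxp,ruqz] add [fhnry,xqcn,byl] -> 19 lines: tdwuu jqkgu idct ptjtw qau ucif pzwtf nsl ztac wasbb hommp xpcjn fhnry xqcn byl wpe yyzix yljh kypw
Final line count: 19

Answer: 19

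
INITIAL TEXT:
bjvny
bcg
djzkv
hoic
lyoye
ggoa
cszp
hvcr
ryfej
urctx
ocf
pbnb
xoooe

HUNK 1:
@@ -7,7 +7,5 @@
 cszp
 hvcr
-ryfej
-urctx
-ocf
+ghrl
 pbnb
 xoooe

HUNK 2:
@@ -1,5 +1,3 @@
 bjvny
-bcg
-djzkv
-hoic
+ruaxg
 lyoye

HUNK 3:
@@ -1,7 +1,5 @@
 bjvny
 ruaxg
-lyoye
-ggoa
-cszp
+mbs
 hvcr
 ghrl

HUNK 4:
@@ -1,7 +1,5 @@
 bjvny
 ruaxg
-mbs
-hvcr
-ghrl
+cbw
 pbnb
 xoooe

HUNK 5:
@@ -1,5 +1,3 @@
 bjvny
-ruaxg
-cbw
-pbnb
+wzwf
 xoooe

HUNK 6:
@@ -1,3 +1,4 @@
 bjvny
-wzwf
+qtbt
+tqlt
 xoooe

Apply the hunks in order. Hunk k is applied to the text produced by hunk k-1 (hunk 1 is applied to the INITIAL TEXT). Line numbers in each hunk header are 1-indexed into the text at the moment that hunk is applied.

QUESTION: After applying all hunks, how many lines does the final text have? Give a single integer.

Answer: 4

Derivation:
Hunk 1: at line 7 remove [ryfej,urctx,ocf] add [ghrl] -> 11 lines: bjvny bcg djzkv hoic lyoye ggoa cszp hvcr ghrl pbnb xoooe
Hunk 2: at line 1 remove [bcg,djzkv,hoic] add [ruaxg] -> 9 lines: bjvny ruaxg lyoye ggoa cszp hvcr ghrl pbnb xoooe
Hunk 3: at line 1 remove [lyoye,ggoa,cszp] add [mbs] -> 7 lines: bjvny ruaxg mbs hvcr ghrl pbnb xoooe
Hunk 4: at line 1 remove [mbs,hvcr,ghrl] add [cbw] -> 5 lines: bjvny ruaxg cbw pbnb xoooe
Hunk 5: at line 1 remove [ruaxg,cbw,pbnb] add [wzwf] -> 3 lines: bjvny wzwf xoooe
Hunk 6: at line 1 remove [wzwf] add [qtbt,tqlt] -> 4 lines: bjvny qtbt tqlt xoooe
Final line count: 4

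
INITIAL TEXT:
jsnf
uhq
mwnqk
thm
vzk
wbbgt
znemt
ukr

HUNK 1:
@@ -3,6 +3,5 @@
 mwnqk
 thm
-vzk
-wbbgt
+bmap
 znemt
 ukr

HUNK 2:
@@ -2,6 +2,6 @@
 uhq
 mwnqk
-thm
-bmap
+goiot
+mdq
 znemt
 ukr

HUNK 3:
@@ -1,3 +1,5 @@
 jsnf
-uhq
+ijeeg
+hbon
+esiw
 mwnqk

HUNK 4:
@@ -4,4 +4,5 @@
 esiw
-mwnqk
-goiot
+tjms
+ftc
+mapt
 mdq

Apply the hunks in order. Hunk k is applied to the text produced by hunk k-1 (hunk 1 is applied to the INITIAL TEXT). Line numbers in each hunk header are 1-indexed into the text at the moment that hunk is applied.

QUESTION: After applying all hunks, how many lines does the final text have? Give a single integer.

Answer: 10

Derivation:
Hunk 1: at line 3 remove [vzk,wbbgt] add [bmap] -> 7 lines: jsnf uhq mwnqk thm bmap znemt ukr
Hunk 2: at line 2 remove [thm,bmap] add [goiot,mdq] -> 7 lines: jsnf uhq mwnqk goiot mdq znemt ukr
Hunk 3: at line 1 remove [uhq] add [ijeeg,hbon,esiw] -> 9 lines: jsnf ijeeg hbon esiw mwnqk goiot mdq znemt ukr
Hunk 4: at line 4 remove [mwnqk,goiot] add [tjms,ftc,mapt] -> 10 lines: jsnf ijeeg hbon esiw tjms ftc mapt mdq znemt ukr
Final line count: 10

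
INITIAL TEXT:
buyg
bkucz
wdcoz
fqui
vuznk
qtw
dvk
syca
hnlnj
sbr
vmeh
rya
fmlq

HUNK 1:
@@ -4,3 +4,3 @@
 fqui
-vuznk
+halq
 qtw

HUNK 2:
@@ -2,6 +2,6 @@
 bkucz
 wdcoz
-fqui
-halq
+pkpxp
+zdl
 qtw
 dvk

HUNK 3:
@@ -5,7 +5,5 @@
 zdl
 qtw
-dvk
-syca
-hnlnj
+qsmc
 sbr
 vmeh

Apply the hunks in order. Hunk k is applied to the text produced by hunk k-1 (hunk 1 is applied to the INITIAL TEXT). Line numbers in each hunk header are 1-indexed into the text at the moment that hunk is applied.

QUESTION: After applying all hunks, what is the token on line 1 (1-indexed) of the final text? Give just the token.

Answer: buyg

Derivation:
Hunk 1: at line 4 remove [vuznk] add [halq] -> 13 lines: buyg bkucz wdcoz fqui halq qtw dvk syca hnlnj sbr vmeh rya fmlq
Hunk 2: at line 2 remove [fqui,halq] add [pkpxp,zdl] -> 13 lines: buyg bkucz wdcoz pkpxp zdl qtw dvk syca hnlnj sbr vmeh rya fmlq
Hunk 3: at line 5 remove [dvk,syca,hnlnj] add [qsmc] -> 11 lines: buyg bkucz wdcoz pkpxp zdl qtw qsmc sbr vmeh rya fmlq
Final line 1: buyg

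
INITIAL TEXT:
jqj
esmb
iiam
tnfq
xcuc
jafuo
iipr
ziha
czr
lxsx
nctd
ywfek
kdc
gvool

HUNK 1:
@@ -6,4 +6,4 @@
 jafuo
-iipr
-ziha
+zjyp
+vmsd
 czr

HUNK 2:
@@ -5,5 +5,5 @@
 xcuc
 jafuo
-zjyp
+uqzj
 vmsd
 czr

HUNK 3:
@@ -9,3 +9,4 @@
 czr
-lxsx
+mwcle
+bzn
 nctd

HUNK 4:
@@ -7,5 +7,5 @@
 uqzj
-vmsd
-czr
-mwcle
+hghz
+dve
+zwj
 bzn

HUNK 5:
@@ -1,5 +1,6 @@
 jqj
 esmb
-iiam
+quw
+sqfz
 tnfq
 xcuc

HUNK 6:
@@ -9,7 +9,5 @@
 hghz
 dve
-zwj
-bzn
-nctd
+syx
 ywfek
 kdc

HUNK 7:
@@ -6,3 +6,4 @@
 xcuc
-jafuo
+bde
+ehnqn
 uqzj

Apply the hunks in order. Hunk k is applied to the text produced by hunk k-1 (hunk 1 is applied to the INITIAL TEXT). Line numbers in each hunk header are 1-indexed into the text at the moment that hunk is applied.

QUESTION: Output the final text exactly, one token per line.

Hunk 1: at line 6 remove [iipr,ziha] add [zjyp,vmsd] -> 14 lines: jqj esmb iiam tnfq xcuc jafuo zjyp vmsd czr lxsx nctd ywfek kdc gvool
Hunk 2: at line 5 remove [zjyp] add [uqzj] -> 14 lines: jqj esmb iiam tnfq xcuc jafuo uqzj vmsd czr lxsx nctd ywfek kdc gvool
Hunk 3: at line 9 remove [lxsx] add [mwcle,bzn] -> 15 lines: jqj esmb iiam tnfq xcuc jafuo uqzj vmsd czr mwcle bzn nctd ywfek kdc gvool
Hunk 4: at line 7 remove [vmsd,czr,mwcle] add [hghz,dve,zwj] -> 15 lines: jqj esmb iiam tnfq xcuc jafuo uqzj hghz dve zwj bzn nctd ywfek kdc gvool
Hunk 5: at line 1 remove [iiam] add [quw,sqfz] -> 16 lines: jqj esmb quw sqfz tnfq xcuc jafuo uqzj hghz dve zwj bzn nctd ywfek kdc gvool
Hunk 6: at line 9 remove [zwj,bzn,nctd] add [syx] -> 14 lines: jqj esmb quw sqfz tnfq xcuc jafuo uqzj hghz dve syx ywfek kdc gvool
Hunk 7: at line 6 remove [jafuo] add [bde,ehnqn] -> 15 lines: jqj esmb quw sqfz tnfq xcuc bde ehnqn uqzj hghz dve syx ywfek kdc gvool

Answer: jqj
esmb
quw
sqfz
tnfq
xcuc
bde
ehnqn
uqzj
hghz
dve
syx
ywfek
kdc
gvool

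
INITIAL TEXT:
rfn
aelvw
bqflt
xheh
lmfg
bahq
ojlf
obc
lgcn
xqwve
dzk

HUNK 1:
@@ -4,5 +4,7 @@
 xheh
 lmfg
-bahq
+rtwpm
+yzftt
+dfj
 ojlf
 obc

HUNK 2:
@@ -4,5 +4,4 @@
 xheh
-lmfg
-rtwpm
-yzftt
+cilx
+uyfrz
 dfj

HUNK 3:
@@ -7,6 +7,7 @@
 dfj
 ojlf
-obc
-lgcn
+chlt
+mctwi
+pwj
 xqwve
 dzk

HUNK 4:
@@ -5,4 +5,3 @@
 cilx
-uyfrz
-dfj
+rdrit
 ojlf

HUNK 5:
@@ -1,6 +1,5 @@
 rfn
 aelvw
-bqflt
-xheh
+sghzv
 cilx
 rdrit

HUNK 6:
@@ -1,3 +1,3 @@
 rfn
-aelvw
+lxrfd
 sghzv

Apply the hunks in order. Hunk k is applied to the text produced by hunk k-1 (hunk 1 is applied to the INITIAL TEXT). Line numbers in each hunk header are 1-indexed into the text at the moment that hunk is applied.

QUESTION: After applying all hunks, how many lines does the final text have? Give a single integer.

Hunk 1: at line 4 remove [bahq] add [rtwpm,yzftt,dfj] -> 13 lines: rfn aelvw bqflt xheh lmfg rtwpm yzftt dfj ojlf obc lgcn xqwve dzk
Hunk 2: at line 4 remove [lmfg,rtwpm,yzftt] add [cilx,uyfrz] -> 12 lines: rfn aelvw bqflt xheh cilx uyfrz dfj ojlf obc lgcn xqwve dzk
Hunk 3: at line 7 remove [obc,lgcn] add [chlt,mctwi,pwj] -> 13 lines: rfn aelvw bqflt xheh cilx uyfrz dfj ojlf chlt mctwi pwj xqwve dzk
Hunk 4: at line 5 remove [uyfrz,dfj] add [rdrit] -> 12 lines: rfn aelvw bqflt xheh cilx rdrit ojlf chlt mctwi pwj xqwve dzk
Hunk 5: at line 1 remove [bqflt,xheh] add [sghzv] -> 11 lines: rfn aelvw sghzv cilx rdrit ojlf chlt mctwi pwj xqwve dzk
Hunk 6: at line 1 remove [aelvw] add [lxrfd] -> 11 lines: rfn lxrfd sghzv cilx rdrit ojlf chlt mctwi pwj xqwve dzk
Final line count: 11

Answer: 11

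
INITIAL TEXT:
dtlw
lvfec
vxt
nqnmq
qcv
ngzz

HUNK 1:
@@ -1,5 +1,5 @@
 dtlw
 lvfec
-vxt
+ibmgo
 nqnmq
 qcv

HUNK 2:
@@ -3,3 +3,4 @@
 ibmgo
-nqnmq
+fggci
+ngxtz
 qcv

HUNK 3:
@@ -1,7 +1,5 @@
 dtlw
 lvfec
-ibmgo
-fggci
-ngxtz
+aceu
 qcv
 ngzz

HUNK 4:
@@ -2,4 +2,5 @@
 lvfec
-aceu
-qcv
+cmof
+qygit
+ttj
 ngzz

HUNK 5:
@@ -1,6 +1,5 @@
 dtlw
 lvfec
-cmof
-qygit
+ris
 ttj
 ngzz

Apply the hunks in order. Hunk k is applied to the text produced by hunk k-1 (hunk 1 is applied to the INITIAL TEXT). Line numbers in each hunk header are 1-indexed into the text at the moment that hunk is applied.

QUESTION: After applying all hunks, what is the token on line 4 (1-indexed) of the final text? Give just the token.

Hunk 1: at line 1 remove [vxt] add [ibmgo] -> 6 lines: dtlw lvfec ibmgo nqnmq qcv ngzz
Hunk 2: at line 3 remove [nqnmq] add [fggci,ngxtz] -> 7 lines: dtlw lvfec ibmgo fggci ngxtz qcv ngzz
Hunk 3: at line 1 remove [ibmgo,fggci,ngxtz] add [aceu] -> 5 lines: dtlw lvfec aceu qcv ngzz
Hunk 4: at line 2 remove [aceu,qcv] add [cmof,qygit,ttj] -> 6 lines: dtlw lvfec cmof qygit ttj ngzz
Hunk 5: at line 1 remove [cmof,qygit] add [ris] -> 5 lines: dtlw lvfec ris ttj ngzz
Final line 4: ttj

Answer: ttj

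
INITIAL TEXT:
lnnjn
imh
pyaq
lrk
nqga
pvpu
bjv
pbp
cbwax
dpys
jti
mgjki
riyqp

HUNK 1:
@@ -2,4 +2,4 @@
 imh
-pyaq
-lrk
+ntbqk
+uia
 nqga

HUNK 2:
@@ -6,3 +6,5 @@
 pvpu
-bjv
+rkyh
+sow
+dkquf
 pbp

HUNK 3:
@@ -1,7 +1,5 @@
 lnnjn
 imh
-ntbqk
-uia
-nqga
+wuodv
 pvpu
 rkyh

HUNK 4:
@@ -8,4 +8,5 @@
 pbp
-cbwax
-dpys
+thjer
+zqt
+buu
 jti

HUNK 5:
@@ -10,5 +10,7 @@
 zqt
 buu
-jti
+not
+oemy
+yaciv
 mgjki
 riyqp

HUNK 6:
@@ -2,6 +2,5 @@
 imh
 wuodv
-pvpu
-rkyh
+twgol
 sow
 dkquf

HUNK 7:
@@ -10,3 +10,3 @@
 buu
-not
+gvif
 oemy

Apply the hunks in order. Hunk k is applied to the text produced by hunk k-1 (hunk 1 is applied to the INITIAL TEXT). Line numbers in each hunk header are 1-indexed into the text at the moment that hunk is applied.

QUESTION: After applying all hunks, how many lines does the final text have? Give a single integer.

Answer: 15

Derivation:
Hunk 1: at line 2 remove [pyaq,lrk] add [ntbqk,uia] -> 13 lines: lnnjn imh ntbqk uia nqga pvpu bjv pbp cbwax dpys jti mgjki riyqp
Hunk 2: at line 6 remove [bjv] add [rkyh,sow,dkquf] -> 15 lines: lnnjn imh ntbqk uia nqga pvpu rkyh sow dkquf pbp cbwax dpys jti mgjki riyqp
Hunk 3: at line 1 remove [ntbqk,uia,nqga] add [wuodv] -> 13 lines: lnnjn imh wuodv pvpu rkyh sow dkquf pbp cbwax dpys jti mgjki riyqp
Hunk 4: at line 8 remove [cbwax,dpys] add [thjer,zqt,buu] -> 14 lines: lnnjn imh wuodv pvpu rkyh sow dkquf pbp thjer zqt buu jti mgjki riyqp
Hunk 5: at line 10 remove [jti] add [not,oemy,yaciv] -> 16 lines: lnnjn imh wuodv pvpu rkyh sow dkquf pbp thjer zqt buu not oemy yaciv mgjki riyqp
Hunk 6: at line 2 remove [pvpu,rkyh] add [twgol] -> 15 lines: lnnjn imh wuodv twgol sow dkquf pbp thjer zqt buu not oemy yaciv mgjki riyqp
Hunk 7: at line 10 remove [not] add [gvif] -> 15 lines: lnnjn imh wuodv twgol sow dkquf pbp thjer zqt buu gvif oemy yaciv mgjki riyqp
Final line count: 15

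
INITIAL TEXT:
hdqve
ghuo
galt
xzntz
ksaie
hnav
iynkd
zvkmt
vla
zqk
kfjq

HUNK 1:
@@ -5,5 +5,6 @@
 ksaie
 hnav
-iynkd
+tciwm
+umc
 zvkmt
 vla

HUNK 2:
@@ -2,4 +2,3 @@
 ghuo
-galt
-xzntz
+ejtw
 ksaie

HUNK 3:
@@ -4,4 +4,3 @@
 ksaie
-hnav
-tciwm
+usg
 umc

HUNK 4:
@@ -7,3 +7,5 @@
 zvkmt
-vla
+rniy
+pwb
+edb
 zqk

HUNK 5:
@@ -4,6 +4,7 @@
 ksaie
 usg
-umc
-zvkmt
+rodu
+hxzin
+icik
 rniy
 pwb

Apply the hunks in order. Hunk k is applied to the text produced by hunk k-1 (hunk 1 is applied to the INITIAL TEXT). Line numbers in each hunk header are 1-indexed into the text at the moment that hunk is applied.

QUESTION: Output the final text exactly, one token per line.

Hunk 1: at line 5 remove [iynkd] add [tciwm,umc] -> 12 lines: hdqve ghuo galt xzntz ksaie hnav tciwm umc zvkmt vla zqk kfjq
Hunk 2: at line 2 remove [galt,xzntz] add [ejtw] -> 11 lines: hdqve ghuo ejtw ksaie hnav tciwm umc zvkmt vla zqk kfjq
Hunk 3: at line 4 remove [hnav,tciwm] add [usg] -> 10 lines: hdqve ghuo ejtw ksaie usg umc zvkmt vla zqk kfjq
Hunk 4: at line 7 remove [vla] add [rniy,pwb,edb] -> 12 lines: hdqve ghuo ejtw ksaie usg umc zvkmt rniy pwb edb zqk kfjq
Hunk 5: at line 4 remove [umc,zvkmt] add [rodu,hxzin,icik] -> 13 lines: hdqve ghuo ejtw ksaie usg rodu hxzin icik rniy pwb edb zqk kfjq

Answer: hdqve
ghuo
ejtw
ksaie
usg
rodu
hxzin
icik
rniy
pwb
edb
zqk
kfjq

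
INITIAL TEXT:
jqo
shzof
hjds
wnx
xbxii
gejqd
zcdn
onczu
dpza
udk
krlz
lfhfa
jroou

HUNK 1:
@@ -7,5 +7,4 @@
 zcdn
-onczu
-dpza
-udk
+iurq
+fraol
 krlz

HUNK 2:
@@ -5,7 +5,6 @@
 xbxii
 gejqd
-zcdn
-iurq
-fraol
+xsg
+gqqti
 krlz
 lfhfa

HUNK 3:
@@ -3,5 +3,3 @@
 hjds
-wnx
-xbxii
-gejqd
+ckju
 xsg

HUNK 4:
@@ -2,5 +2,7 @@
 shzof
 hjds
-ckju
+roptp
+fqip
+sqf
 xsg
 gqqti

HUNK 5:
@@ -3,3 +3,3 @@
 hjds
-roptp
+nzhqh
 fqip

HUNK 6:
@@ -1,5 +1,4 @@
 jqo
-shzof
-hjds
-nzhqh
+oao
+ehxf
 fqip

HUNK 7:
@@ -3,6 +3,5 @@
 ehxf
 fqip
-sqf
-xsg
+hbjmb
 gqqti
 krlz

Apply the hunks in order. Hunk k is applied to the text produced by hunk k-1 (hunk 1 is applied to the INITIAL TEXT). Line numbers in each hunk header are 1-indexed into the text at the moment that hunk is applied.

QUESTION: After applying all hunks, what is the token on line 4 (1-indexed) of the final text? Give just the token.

Hunk 1: at line 7 remove [onczu,dpza,udk] add [iurq,fraol] -> 12 lines: jqo shzof hjds wnx xbxii gejqd zcdn iurq fraol krlz lfhfa jroou
Hunk 2: at line 5 remove [zcdn,iurq,fraol] add [xsg,gqqti] -> 11 lines: jqo shzof hjds wnx xbxii gejqd xsg gqqti krlz lfhfa jroou
Hunk 3: at line 3 remove [wnx,xbxii,gejqd] add [ckju] -> 9 lines: jqo shzof hjds ckju xsg gqqti krlz lfhfa jroou
Hunk 4: at line 2 remove [ckju] add [roptp,fqip,sqf] -> 11 lines: jqo shzof hjds roptp fqip sqf xsg gqqti krlz lfhfa jroou
Hunk 5: at line 3 remove [roptp] add [nzhqh] -> 11 lines: jqo shzof hjds nzhqh fqip sqf xsg gqqti krlz lfhfa jroou
Hunk 6: at line 1 remove [shzof,hjds,nzhqh] add [oao,ehxf] -> 10 lines: jqo oao ehxf fqip sqf xsg gqqti krlz lfhfa jroou
Hunk 7: at line 3 remove [sqf,xsg] add [hbjmb] -> 9 lines: jqo oao ehxf fqip hbjmb gqqti krlz lfhfa jroou
Final line 4: fqip

Answer: fqip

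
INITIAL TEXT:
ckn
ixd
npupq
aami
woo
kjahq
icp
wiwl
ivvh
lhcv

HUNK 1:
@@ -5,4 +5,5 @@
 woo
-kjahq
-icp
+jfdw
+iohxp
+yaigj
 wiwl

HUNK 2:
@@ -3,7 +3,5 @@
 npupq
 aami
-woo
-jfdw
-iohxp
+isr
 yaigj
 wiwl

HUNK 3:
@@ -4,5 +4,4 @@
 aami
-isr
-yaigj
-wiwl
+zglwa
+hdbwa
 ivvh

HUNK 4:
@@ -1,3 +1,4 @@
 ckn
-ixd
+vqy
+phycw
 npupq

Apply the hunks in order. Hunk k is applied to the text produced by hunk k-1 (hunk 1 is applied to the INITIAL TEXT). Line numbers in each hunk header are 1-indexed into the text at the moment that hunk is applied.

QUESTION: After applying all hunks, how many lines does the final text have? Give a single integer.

Hunk 1: at line 5 remove [kjahq,icp] add [jfdw,iohxp,yaigj] -> 11 lines: ckn ixd npupq aami woo jfdw iohxp yaigj wiwl ivvh lhcv
Hunk 2: at line 3 remove [woo,jfdw,iohxp] add [isr] -> 9 lines: ckn ixd npupq aami isr yaigj wiwl ivvh lhcv
Hunk 3: at line 4 remove [isr,yaigj,wiwl] add [zglwa,hdbwa] -> 8 lines: ckn ixd npupq aami zglwa hdbwa ivvh lhcv
Hunk 4: at line 1 remove [ixd] add [vqy,phycw] -> 9 lines: ckn vqy phycw npupq aami zglwa hdbwa ivvh lhcv
Final line count: 9

Answer: 9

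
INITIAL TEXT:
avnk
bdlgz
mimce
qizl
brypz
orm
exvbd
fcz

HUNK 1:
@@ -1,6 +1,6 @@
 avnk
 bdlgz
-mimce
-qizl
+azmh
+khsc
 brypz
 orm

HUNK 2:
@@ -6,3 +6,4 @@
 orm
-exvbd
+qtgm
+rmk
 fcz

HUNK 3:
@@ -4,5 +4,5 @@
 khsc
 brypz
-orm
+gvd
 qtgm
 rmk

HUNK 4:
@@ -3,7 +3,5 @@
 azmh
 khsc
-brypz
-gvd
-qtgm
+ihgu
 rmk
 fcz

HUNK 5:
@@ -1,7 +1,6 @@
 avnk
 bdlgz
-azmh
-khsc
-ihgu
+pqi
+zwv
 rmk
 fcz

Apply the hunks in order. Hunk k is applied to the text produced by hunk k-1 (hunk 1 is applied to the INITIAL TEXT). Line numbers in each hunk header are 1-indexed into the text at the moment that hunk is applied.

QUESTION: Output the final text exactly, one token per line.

Answer: avnk
bdlgz
pqi
zwv
rmk
fcz

Derivation:
Hunk 1: at line 1 remove [mimce,qizl] add [azmh,khsc] -> 8 lines: avnk bdlgz azmh khsc brypz orm exvbd fcz
Hunk 2: at line 6 remove [exvbd] add [qtgm,rmk] -> 9 lines: avnk bdlgz azmh khsc brypz orm qtgm rmk fcz
Hunk 3: at line 4 remove [orm] add [gvd] -> 9 lines: avnk bdlgz azmh khsc brypz gvd qtgm rmk fcz
Hunk 4: at line 3 remove [brypz,gvd,qtgm] add [ihgu] -> 7 lines: avnk bdlgz azmh khsc ihgu rmk fcz
Hunk 5: at line 1 remove [azmh,khsc,ihgu] add [pqi,zwv] -> 6 lines: avnk bdlgz pqi zwv rmk fcz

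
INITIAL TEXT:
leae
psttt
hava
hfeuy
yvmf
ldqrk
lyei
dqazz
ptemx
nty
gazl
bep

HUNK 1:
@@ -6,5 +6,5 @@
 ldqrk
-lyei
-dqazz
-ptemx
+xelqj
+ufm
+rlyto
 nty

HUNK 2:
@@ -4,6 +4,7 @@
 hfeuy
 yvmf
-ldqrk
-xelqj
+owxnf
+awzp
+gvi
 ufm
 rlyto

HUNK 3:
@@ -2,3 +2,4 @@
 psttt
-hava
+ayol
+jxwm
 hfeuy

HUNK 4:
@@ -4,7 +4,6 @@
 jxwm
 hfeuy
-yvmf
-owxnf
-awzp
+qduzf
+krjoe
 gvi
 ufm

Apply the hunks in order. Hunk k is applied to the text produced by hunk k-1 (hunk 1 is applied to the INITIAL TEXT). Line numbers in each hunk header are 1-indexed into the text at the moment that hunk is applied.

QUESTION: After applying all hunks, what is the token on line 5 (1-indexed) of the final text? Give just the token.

Hunk 1: at line 6 remove [lyei,dqazz,ptemx] add [xelqj,ufm,rlyto] -> 12 lines: leae psttt hava hfeuy yvmf ldqrk xelqj ufm rlyto nty gazl bep
Hunk 2: at line 4 remove [ldqrk,xelqj] add [owxnf,awzp,gvi] -> 13 lines: leae psttt hava hfeuy yvmf owxnf awzp gvi ufm rlyto nty gazl bep
Hunk 3: at line 2 remove [hava] add [ayol,jxwm] -> 14 lines: leae psttt ayol jxwm hfeuy yvmf owxnf awzp gvi ufm rlyto nty gazl bep
Hunk 4: at line 4 remove [yvmf,owxnf,awzp] add [qduzf,krjoe] -> 13 lines: leae psttt ayol jxwm hfeuy qduzf krjoe gvi ufm rlyto nty gazl bep
Final line 5: hfeuy

Answer: hfeuy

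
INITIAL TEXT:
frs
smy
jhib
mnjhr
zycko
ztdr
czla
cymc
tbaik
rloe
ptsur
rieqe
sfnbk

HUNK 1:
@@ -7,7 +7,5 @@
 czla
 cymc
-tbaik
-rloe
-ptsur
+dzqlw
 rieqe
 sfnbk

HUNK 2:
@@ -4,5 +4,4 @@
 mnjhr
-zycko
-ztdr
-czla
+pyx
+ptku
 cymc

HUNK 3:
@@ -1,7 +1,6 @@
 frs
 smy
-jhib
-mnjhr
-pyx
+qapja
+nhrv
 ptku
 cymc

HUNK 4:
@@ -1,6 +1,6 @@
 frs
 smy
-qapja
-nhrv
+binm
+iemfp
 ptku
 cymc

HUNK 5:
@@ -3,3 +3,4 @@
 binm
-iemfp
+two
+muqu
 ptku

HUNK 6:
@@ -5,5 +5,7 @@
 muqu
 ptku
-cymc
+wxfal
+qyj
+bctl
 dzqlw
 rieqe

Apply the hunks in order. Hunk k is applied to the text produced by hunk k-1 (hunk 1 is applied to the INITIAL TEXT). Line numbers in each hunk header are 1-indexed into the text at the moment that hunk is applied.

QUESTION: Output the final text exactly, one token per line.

Answer: frs
smy
binm
two
muqu
ptku
wxfal
qyj
bctl
dzqlw
rieqe
sfnbk

Derivation:
Hunk 1: at line 7 remove [tbaik,rloe,ptsur] add [dzqlw] -> 11 lines: frs smy jhib mnjhr zycko ztdr czla cymc dzqlw rieqe sfnbk
Hunk 2: at line 4 remove [zycko,ztdr,czla] add [pyx,ptku] -> 10 lines: frs smy jhib mnjhr pyx ptku cymc dzqlw rieqe sfnbk
Hunk 3: at line 1 remove [jhib,mnjhr,pyx] add [qapja,nhrv] -> 9 lines: frs smy qapja nhrv ptku cymc dzqlw rieqe sfnbk
Hunk 4: at line 1 remove [qapja,nhrv] add [binm,iemfp] -> 9 lines: frs smy binm iemfp ptku cymc dzqlw rieqe sfnbk
Hunk 5: at line 3 remove [iemfp] add [two,muqu] -> 10 lines: frs smy binm two muqu ptku cymc dzqlw rieqe sfnbk
Hunk 6: at line 5 remove [cymc] add [wxfal,qyj,bctl] -> 12 lines: frs smy binm two muqu ptku wxfal qyj bctl dzqlw rieqe sfnbk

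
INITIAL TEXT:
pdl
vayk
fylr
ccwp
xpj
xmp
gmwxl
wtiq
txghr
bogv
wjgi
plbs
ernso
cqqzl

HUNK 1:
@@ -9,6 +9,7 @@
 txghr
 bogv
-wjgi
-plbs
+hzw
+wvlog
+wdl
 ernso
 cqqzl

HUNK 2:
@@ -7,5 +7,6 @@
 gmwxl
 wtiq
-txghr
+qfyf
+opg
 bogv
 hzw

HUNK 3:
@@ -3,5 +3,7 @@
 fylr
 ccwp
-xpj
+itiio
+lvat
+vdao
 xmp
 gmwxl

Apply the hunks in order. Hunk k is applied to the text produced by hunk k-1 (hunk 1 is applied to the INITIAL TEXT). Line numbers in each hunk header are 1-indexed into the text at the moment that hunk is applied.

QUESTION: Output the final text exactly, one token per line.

Hunk 1: at line 9 remove [wjgi,plbs] add [hzw,wvlog,wdl] -> 15 lines: pdl vayk fylr ccwp xpj xmp gmwxl wtiq txghr bogv hzw wvlog wdl ernso cqqzl
Hunk 2: at line 7 remove [txghr] add [qfyf,opg] -> 16 lines: pdl vayk fylr ccwp xpj xmp gmwxl wtiq qfyf opg bogv hzw wvlog wdl ernso cqqzl
Hunk 3: at line 3 remove [xpj] add [itiio,lvat,vdao] -> 18 lines: pdl vayk fylr ccwp itiio lvat vdao xmp gmwxl wtiq qfyf opg bogv hzw wvlog wdl ernso cqqzl

Answer: pdl
vayk
fylr
ccwp
itiio
lvat
vdao
xmp
gmwxl
wtiq
qfyf
opg
bogv
hzw
wvlog
wdl
ernso
cqqzl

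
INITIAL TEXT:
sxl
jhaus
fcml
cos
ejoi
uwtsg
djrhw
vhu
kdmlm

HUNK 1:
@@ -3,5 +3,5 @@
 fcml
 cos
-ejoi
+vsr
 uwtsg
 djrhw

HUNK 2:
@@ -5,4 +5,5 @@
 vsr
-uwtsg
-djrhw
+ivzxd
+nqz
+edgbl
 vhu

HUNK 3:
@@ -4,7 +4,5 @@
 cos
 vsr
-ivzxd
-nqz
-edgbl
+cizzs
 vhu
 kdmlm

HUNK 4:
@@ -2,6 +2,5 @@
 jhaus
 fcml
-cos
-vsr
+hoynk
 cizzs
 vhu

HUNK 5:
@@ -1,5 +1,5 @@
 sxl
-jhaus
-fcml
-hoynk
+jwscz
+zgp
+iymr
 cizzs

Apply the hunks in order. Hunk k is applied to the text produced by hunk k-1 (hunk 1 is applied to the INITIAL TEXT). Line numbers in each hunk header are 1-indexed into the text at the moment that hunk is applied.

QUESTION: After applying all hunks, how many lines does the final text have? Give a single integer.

Answer: 7

Derivation:
Hunk 1: at line 3 remove [ejoi] add [vsr] -> 9 lines: sxl jhaus fcml cos vsr uwtsg djrhw vhu kdmlm
Hunk 2: at line 5 remove [uwtsg,djrhw] add [ivzxd,nqz,edgbl] -> 10 lines: sxl jhaus fcml cos vsr ivzxd nqz edgbl vhu kdmlm
Hunk 3: at line 4 remove [ivzxd,nqz,edgbl] add [cizzs] -> 8 lines: sxl jhaus fcml cos vsr cizzs vhu kdmlm
Hunk 4: at line 2 remove [cos,vsr] add [hoynk] -> 7 lines: sxl jhaus fcml hoynk cizzs vhu kdmlm
Hunk 5: at line 1 remove [jhaus,fcml,hoynk] add [jwscz,zgp,iymr] -> 7 lines: sxl jwscz zgp iymr cizzs vhu kdmlm
Final line count: 7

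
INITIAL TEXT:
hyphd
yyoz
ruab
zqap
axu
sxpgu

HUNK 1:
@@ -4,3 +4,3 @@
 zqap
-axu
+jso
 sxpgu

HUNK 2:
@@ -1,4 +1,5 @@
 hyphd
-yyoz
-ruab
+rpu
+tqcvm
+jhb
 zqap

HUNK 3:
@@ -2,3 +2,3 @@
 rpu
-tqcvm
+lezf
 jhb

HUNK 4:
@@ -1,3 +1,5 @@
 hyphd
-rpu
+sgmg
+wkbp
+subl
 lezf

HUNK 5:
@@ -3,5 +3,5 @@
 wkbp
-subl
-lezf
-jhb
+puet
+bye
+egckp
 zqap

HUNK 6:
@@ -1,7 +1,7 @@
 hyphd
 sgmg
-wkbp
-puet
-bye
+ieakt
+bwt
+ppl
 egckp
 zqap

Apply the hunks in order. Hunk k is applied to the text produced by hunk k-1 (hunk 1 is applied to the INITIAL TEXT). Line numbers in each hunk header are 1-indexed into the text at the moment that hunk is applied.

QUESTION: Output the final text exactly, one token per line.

Hunk 1: at line 4 remove [axu] add [jso] -> 6 lines: hyphd yyoz ruab zqap jso sxpgu
Hunk 2: at line 1 remove [yyoz,ruab] add [rpu,tqcvm,jhb] -> 7 lines: hyphd rpu tqcvm jhb zqap jso sxpgu
Hunk 3: at line 2 remove [tqcvm] add [lezf] -> 7 lines: hyphd rpu lezf jhb zqap jso sxpgu
Hunk 4: at line 1 remove [rpu] add [sgmg,wkbp,subl] -> 9 lines: hyphd sgmg wkbp subl lezf jhb zqap jso sxpgu
Hunk 5: at line 3 remove [subl,lezf,jhb] add [puet,bye,egckp] -> 9 lines: hyphd sgmg wkbp puet bye egckp zqap jso sxpgu
Hunk 6: at line 1 remove [wkbp,puet,bye] add [ieakt,bwt,ppl] -> 9 lines: hyphd sgmg ieakt bwt ppl egckp zqap jso sxpgu

Answer: hyphd
sgmg
ieakt
bwt
ppl
egckp
zqap
jso
sxpgu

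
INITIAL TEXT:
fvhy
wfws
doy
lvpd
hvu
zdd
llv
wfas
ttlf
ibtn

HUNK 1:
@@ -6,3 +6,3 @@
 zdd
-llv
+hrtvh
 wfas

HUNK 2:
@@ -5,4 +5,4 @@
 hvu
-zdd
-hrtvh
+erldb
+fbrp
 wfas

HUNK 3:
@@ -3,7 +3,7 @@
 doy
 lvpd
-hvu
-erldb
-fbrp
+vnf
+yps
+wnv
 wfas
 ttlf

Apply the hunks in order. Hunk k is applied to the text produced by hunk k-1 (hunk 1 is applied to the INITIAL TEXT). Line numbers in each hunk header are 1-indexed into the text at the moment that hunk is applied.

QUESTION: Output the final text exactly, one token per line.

Hunk 1: at line 6 remove [llv] add [hrtvh] -> 10 lines: fvhy wfws doy lvpd hvu zdd hrtvh wfas ttlf ibtn
Hunk 2: at line 5 remove [zdd,hrtvh] add [erldb,fbrp] -> 10 lines: fvhy wfws doy lvpd hvu erldb fbrp wfas ttlf ibtn
Hunk 3: at line 3 remove [hvu,erldb,fbrp] add [vnf,yps,wnv] -> 10 lines: fvhy wfws doy lvpd vnf yps wnv wfas ttlf ibtn

Answer: fvhy
wfws
doy
lvpd
vnf
yps
wnv
wfas
ttlf
ibtn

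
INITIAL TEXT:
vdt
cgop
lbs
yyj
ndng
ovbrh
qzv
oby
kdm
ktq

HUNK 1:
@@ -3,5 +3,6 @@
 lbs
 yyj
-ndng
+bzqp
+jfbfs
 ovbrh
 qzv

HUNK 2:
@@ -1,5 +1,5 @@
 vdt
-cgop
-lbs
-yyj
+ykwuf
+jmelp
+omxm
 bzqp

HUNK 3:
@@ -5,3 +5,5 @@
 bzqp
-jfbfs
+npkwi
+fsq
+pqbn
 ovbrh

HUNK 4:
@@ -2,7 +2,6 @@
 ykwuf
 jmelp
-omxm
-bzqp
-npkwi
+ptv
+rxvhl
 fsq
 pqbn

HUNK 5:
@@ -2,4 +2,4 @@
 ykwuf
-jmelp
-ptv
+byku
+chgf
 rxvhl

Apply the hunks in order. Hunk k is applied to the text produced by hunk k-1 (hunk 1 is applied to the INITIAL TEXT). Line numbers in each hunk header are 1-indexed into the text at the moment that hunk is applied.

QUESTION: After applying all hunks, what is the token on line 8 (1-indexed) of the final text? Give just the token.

Hunk 1: at line 3 remove [ndng] add [bzqp,jfbfs] -> 11 lines: vdt cgop lbs yyj bzqp jfbfs ovbrh qzv oby kdm ktq
Hunk 2: at line 1 remove [cgop,lbs,yyj] add [ykwuf,jmelp,omxm] -> 11 lines: vdt ykwuf jmelp omxm bzqp jfbfs ovbrh qzv oby kdm ktq
Hunk 3: at line 5 remove [jfbfs] add [npkwi,fsq,pqbn] -> 13 lines: vdt ykwuf jmelp omxm bzqp npkwi fsq pqbn ovbrh qzv oby kdm ktq
Hunk 4: at line 2 remove [omxm,bzqp,npkwi] add [ptv,rxvhl] -> 12 lines: vdt ykwuf jmelp ptv rxvhl fsq pqbn ovbrh qzv oby kdm ktq
Hunk 5: at line 2 remove [jmelp,ptv] add [byku,chgf] -> 12 lines: vdt ykwuf byku chgf rxvhl fsq pqbn ovbrh qzv oby kdm ktq
Final line 8: ovbrh

Answer: ovbrh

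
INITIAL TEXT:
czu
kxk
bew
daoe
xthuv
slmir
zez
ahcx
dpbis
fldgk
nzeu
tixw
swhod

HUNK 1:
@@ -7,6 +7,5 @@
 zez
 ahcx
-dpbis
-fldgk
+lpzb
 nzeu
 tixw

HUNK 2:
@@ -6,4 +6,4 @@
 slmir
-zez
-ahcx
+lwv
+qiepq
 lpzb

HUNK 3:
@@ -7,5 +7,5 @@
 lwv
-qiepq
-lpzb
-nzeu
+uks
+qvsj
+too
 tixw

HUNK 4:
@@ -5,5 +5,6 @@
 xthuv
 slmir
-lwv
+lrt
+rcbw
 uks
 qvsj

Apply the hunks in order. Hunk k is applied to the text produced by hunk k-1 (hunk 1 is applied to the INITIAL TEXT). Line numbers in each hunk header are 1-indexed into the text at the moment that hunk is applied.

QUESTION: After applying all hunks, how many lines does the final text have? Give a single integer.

Answer: 13

Derivation:
Hunk 1: at line 7 remove [dpbis,fldgk] add [lpzb] -> 12 lines: czu kxk bew daoe xthuv slmir zez ahcx lpzb nzeu tixw swhod
Hunk 2: at line 6 remove [zez,ahcx] add [lwv,qiepq] -> 12 lines: czu kxk bew daoe xthuv slmir lwv qiepq lpzb nzeu tixw swhod
Hunk 3: at line 7 remove [qiepq,lpzb,nzeu] add [uks,qvsj,too] -> 12 lines: czu kxk bew daoe xthuv slmir lwv uks qvsj too tixw swhod
Hunk 4: at line 5 remove [lwv] add [lrt,rcbw] -> 13 lines: czu kxk bew daoe xthuv slmir lrt rcbw uks qvsj too tixw swhod
Final line count: 13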